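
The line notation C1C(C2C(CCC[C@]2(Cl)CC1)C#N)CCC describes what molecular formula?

Heavy atoms from the SMILES: 14 C, 1 Cl, 1 N.
Implicit hydrogens by atom environment:
  8 × C: 2 H each → 16
  3 × C: 1 H each → 3
  2 × C: no H
  1 × C: 3 H
  1 × Cl: no H
  1 × N: no H
  Total hydrogens = 22.
Molecular formula: C14H22ClN

C14H22ClN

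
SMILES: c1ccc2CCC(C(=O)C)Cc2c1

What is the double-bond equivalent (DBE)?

Molecular formula from the SMILES: C12H14O.
DoU = (2C + 2 + N − H − X)/2 = (2·12 + 2 + 0 − 14 − 0)/2 = 12/2 = 6.
(Structurally: 2 ring(s) + 4 π bond(s) = 6.)

6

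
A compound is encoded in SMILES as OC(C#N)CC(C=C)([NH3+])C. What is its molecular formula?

Heavy atoms from the SMILES: 7 C, 2 N, 1 O.
Implicit hydrogens by atom environment:
  2 × C: 2 H each → 4
  2 × C: 1 H each → 2
  2 × C: no H
  1 × C: 3 H
  1 × N (charge +1): 3 H
  1 × N: no H
  1 × O: 1 H
  Total hydrogens = 13.
Net charge +1.
Molecular formula: C7H13N2O+

C7H13N2O+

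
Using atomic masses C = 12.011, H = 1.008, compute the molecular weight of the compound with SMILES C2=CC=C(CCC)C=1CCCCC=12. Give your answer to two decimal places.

174.29

Molecular formula: C13H18.
M = 13×12.011 + 18×1.008 = 174.29 g/mol.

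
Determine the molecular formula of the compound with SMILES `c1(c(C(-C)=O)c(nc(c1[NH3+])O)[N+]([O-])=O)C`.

Heavy atoms from the SMILES: 8 C, 3 N, 4 O.
Implicit hydrogens by atom environment:
  5 × C (aromatic): no H
  2 × C: 3 H each → 6
  2 × O: no H
  1 × C: no H
  1 × N (charge +1): 3 H
  1 × N (aromatic): no H
  1 × N (charge +1): no H
  1 × O: 1 H
  1 × O (charge -1): no H
  Total hydrogens = 10.
Net charge +1.
Molecular formula: C8H10N3O4+

C8H10N3O4+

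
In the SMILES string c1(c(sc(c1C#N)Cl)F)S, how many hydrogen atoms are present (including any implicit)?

Hydrogens are implicit in SMILES; fill each atom to its normal valence:
  4 × C (aromatic): no H
  1 × C: no H
  1 × Cl: no H
  1 × F: no H
  1 × N: no H
  1 × S: 1 H
  1 × S (aromatic): no H
  Total hydrogens = 1.

1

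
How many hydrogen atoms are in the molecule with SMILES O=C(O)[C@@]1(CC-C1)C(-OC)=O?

Hydrogens are implicit in SMILES; fill each atom to its normal valence:
  3 × C: 2 H each → 6
  3 × C: no H
  3 × O: no H
  1 × C: 3 H
  1 × O: 1 H
  Total hydrogens = 10.

10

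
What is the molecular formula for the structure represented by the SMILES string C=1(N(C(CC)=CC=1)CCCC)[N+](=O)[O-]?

C10H16N2O2

Heavy atoms from the SMILES: 10 C, 2 N, 2 O.
Implicit hydrogens by atom environment:
  4 × C: 2 H each → 8
  2 × C: 3 H each → 6
  2 × C (aromatic): 1 H each → 2
  2 × C (aromatic): no H
  1 × N (aromatic): no H
  1 × N (charge +1): no H
  1 × O: no H
  1 × O (charge -1): no H
  Total hydrogens = 16.
Molecular formula: C10H16N2O2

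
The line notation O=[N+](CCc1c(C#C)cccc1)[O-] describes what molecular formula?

C10H9NO2

Heavy atoms from the SMILES: 10 C, 1 N, 2 O.
Implicit hydrogens by atom environment:
  4 × C (aromatic): 1 H each → 4
  2 × C: 2 H each → 4
  2 × C (aromatic): no H
  1 × C: 1 H
  1 × C: no H
  1 × N (charge +1): no H
  1 × O: no H
  1 × O (charge -1): no H
  Total hydrogens = 9.
Molecular formula: C10H9NO2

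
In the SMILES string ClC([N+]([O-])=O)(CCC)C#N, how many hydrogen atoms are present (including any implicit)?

7

Hydrogens are implicit in SMILES; fill each atom to its normal valence:
  2 × C: 2 H each → 4
  2 × C: no H
  1 × C: 3 H
  1 × Cl: no H
  1 × N (charge +1): no H
  1 × N: no H
  1 × O: no H
  1 × O (charge -1): no H
  Total hydrogens = 7.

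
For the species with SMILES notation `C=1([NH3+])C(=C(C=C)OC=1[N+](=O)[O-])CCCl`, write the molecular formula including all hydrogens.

Heavy atoms from the SMILES: 8 C, 1 Cl, 2 N, 3 O.
Implicit hydrogens by atom environment:
  4 × C (aromatic): no H
  3 × C: 2 H each → 6
  1 × C: 1 H
  1 × Cl: no H
  1 × N (charge +1): 3 H
  1 × N (charge +1): no H
  1 × O (aromatic): no H
  1 × O: no H
  1 × O (charge -1): no H
  Total hydrogens = 10.
Net charge +1.
Molecular formula: C8H10ClN2O3+

C8H10ClN2O3+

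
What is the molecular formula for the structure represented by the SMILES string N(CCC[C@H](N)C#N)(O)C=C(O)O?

Heavy atoms from the SMILES: 7 C, 3 N, 3 O.
Implicit hydrogens by atom environment:
  3 × C: 2 H each → 6
  3 × O: 1 H each → 3
  2 × C: 1 H each → 2
  2 × C: no H
  2 × N: no H
  1 × N: 2 H
  Total hydrogens = 13.
Molecular formula: C7H13N3O3

C7H13N3O3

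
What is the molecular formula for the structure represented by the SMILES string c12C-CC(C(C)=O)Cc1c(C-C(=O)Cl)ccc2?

Heavy atoms from the SMILES: 14 C, 1 Cl, 2 O.
Implicit hydrogens by atom environment:
  4 × C: 2 H each → 8
  3 × C (aromatic): 1 H each → 3
  3 × C (aromatic): no H
  2 × C: no H
  2 × O: no H
  1 × C: 3 H
  1 × C: 1 H
  1 × Cl: no H
  Total hydrogens = 15.
Molecular formula: C14H15ClO2

C14H15ClO2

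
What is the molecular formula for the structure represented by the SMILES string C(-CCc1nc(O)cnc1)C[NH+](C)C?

Heavy atoms from the SMILES: 10 C, 3 N, 1 O.
Implicit hydrogens by atom environment:
  4 × C: 2 H each → 8
  2 × C: 3 H each → 6
  2 × C (aromatic): 1 H each → 2
  2 × C (aromatic): no H
  2 × N (aromatic): no H
  1 × N (charge +1): 1 H
  1 × O: 1 H
  Total hydrogens = 18.
Net charge +1.
Molecular formula: C10H18N3O+

C10H18N3O+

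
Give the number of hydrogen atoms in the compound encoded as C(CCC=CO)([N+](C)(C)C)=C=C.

18

Hydrogens are implicit in SMILES; fill each atom to its normal valence:
  3 × C: 3 H each → 9
  3 × C: 2 H each → 6
  2 × C: 1 H each → 2
  2 × C: no H
  1 × N (charge +1): no H
  1 × O: 1 H
  Total hydrogens = 18.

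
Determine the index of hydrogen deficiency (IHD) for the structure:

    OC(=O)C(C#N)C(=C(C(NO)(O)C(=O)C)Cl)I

5

Molecular formula from the SMILES: C8H8ClIN2O5.
DoU = (2C + 2 + N − H − X)/2 = (2·8 + 2 + 2 − 8 − 2)/2 = 10/2 = 5.
(Structurally: 0 ring(s) + 5 π bond(s) = 5.)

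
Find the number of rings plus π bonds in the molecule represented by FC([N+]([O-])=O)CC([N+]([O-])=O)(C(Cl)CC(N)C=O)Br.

3

Molecular formula from the SMILES: C7H10BrClFN3O5.
DoU = (2C + 2 + N − H − X)/2 = (2·7 + 2 + 3 − 10 − 3)/2 = 6/2 = 3.
(Structurally: 0 ring(s) + 3 π bond(s) = 3.)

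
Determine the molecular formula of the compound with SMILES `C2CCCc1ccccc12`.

Heavy atoms from the SMILES: 10 C.
Implicit hydrogens by atom environment:
  4 × C: 2 H each → 8
  4 × C (aromatic): 1 H each → 4
  2 × C (aromatic): no H
  Total hydrogens = 12.
Molecular formula: C10H12

C10H12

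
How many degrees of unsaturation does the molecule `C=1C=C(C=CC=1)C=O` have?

5

Molecular formula from the SMILES: C7H6O.
DoU = (2C + 2 + N − H − X)/2 = (2·7 + 2 + 0 − 6 − 0)/2 = 10/2 = 5.
(Structurally: 1 ring(s) + 4 π bond(s) = 5.)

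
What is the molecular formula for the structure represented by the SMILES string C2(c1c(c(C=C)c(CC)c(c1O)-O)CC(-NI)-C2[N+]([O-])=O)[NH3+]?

C14H19IN3O4+

Heavy atoms from the SMILES: 14 C, 1 I, 3 N, 4 O.
Implicit hydrogens by atom environment:
  6 × C (aromatic): no H
  4 × C: 1 H each → 4
  3 × C: 2 H each → 6
  2 × O: 1 H each → 2
  1 × C: 3 H
  1 × I: no H
  1 × N (charge +1): 3 H
  1 × N: 1 H
  1 × N (charge +1): no H
  1 × O: no H
  1 × O (charge -1): no H
  Total hydrogens = 19.
Net charge +1.
Molecular formula: C14H19IN3O4+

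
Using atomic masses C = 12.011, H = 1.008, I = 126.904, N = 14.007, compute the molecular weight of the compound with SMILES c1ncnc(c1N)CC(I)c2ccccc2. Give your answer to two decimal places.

Molecular formula: C12H12IN3.
M = 12×12.011 + 12×1.008 + 1×126.904 + 3×14.007 = 325.15 g/mol.

325.15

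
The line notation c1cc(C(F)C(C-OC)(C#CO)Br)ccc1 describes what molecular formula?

C12H12BrFO2

Heavy atoms from the SMILES: 1 Br, 12 C, 1 F, 2 O.
Implicit hydrogens by atom environment:
  5 × C (aromatic): 1 H each → 5
  3 × C: no H
  1 × Br: no H
  1 × C: 3 H
  1 × C: 2 H
  1 × C: 1 H
  1 × C (aromatic): no H
  1 × F: no H
  1 × O: 1 H
  1 × O: no H
  Total hydrogens = 12.
Molecular formula: C12H12BrFO2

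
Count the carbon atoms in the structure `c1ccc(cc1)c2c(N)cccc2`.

12

The symbol for carbon appears 12 times in the SMILES. Lowercase c denotes aromatic carbon and counts toward C.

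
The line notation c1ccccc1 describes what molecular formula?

C6H6

Heavy atoms from the SMILES: 6 C.
Implicit hydrogens by atom environment:
  6 × C (aromatic): 1 H each → 6
  Total hydrogens = 6.
Molecular formula: C6H6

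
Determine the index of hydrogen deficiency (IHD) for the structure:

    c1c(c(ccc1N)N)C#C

6

Molecular formula from the SMILES: C8H8N2.
DoU = (2C + 2 + N − H − X)/2 = (2·8 + 2 + 2 − 8 − 0)/2 = 12/2 = 6.
(Structurally: 1 ring(s) + 5 π bond(s) = 6.)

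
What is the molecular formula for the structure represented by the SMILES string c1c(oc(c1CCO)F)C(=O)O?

C7H7FO4

Heavy atoms from the SMILES: 7 C, 1 F, 4 O.
Implicit hydrogens by atom environment:
  3 × C (aromatic): no H
  2 × C: 2 H each → 4
  2 × O: 1 H each → 2
  1 × C (aromatic): 1 H
  1 × C: no H
  1 × F: no H
  1 × O (aromatic): no H
  1 × O: no H
  Total hydrogens = 7.
Molecular formula: C7H7FO4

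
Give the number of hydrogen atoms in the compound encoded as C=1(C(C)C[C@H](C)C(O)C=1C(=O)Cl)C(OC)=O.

15

Hydrogens are implicit in SMILES; fill each atom to its normal valence:
  4 × C: no H
  3 × C: 3 H each → 9
  3 × C: 1 H each → 3
  3 × O: no H
  1 × C: 2 H
  1 × Cl: no H
  1 × O: 1 H
  Total hydrogens = 15.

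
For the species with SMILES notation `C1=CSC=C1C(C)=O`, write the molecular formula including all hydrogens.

C6H6OS

Heavy atoms from the SMILES: 6 C, 1 O, 1 S.
Implicit hydrogens by atom environment:
  3 × C (aromatic): 1 H each → 3
  1 × C: 3 H
  1 × C (aromatic): no H
  1 × C: no H
  1 × O: no H
  1 × S (aromatic): no H
  Total hydrogens = 6.
Molecular formula: C6H6OS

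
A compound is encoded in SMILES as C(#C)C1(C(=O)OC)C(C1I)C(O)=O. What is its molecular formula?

C8H7IO4

Heavy atoms from the SMILES: 8 C, 1 I, 4 O.
Implicit hydrogens by atom environment:
  4 × C: no H
  3 × C: 1 H each → 3
  3 × O: no H
  1 × C: 3 H
  1 × I: no H
  1 × O: 1 H
  Total hydrogens = 7.
Molecular formula: C8H7IO4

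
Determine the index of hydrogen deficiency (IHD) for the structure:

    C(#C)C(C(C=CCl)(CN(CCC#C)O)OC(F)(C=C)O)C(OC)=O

7

Molecular formula from the SMILES: C16H19ClFNO5.
DoU = (2C + 2 + N − H − X)/2 = (2·16 + 2 + 1 − 19 − 2)/2 = 14/2 = 7.
(Structurally: 0 ring(s) + 7 π bond(s) = 7.)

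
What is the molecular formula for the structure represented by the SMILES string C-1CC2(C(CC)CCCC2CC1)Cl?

Heavy atoms from the SMILES: 12 C, 1 Cl.
Implicit hydrogens by atom environment:
  8 × C: 2 H each → 16
  2 × C: 1 H each → 2
  1 × C: 3 H
  1 × C: no H
  1 × Cl: no H
  Total hydrogens = 21.
Molecular formula: C12H21Cl

C12H21Cl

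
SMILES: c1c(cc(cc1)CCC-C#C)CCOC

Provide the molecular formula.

C14H18O

Heavy atoms from the SMILES: 14 C, 1 O.
Implicit hydrogens by atom environment:
  5 × C: 2 H each → 10
  4 × C (aromatic): 1 H each → 4
  2 × C (aromatic): no H
  1 × C: 3 H
  1 × C: 1 H
  1 × C: no H
  1 × O: no H
  Total hydrogens = 18.
Molecular formula: C14H18O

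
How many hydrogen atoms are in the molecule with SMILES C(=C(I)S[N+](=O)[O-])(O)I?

1

Hydrogens are implicit in SMILES; fill each atom to its normal valence:
  2 × C: no H
  2 × I: no H
  1 × N (charge +1): no H
  1 × O: 1 H
  1 × O: no H
  1 × O (charge -1): no H
  1 × S: no H
  Total hydrogens = 1.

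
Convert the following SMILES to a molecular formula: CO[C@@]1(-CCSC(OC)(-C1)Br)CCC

C10H19BrO2S

Heavy atoms from the SMILES: 1 Br, 10 C, 2 O, 1 S.
Implicit hydrogens by atom environment:
  5 × C: 2 H each → 10
  3 × C: 3 H each → 9
  2 × C: no H
  2 × O: no H
  1 × Br: no H
  1 × S: no H
  Total hydrogens = 19.
Molecular formula: C10H19BrO2S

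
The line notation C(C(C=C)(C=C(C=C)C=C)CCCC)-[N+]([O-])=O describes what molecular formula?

Heavy atoms from the SMILES: 14 C, 1 N, 2 O.
Implicit hydrogens by atom environment:
  7 × C: 2 H each → 14
  4 × C: 1 H each → 4
  2 × C: no H
  1 × C: 3 H
  1 × N (charge +1): no H
  1 × O: no H
  1 × O (charge -1): no H
  Total hydrogens = 21.
Molecular formula: C14H21NO2

C14H21NO2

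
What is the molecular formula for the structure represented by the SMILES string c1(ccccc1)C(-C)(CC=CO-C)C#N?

Heavy atoms from the SMILES: 13 C, 1 N, 1 O.
Implicit hydrogens by atom environment:
  5 × C (aromatic): 1 H each → 5
  2 × C: 3 H each → 6
  2 × C: 1 H each → 2
  2 × C: no H
  1 × C: 2 H
  1 × C (aromatic): no H
  1 × N: no H
  1 × O: no H
  Total hydrogens = 15.
Molecular formula: C13H15NO

C13H15NO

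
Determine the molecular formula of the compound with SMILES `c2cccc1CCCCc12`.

Heavy atoms from the SMILES: 10 C.
Implicit hydrogens by atom environment:
  4 × C: 2 H each → 8
  4 × C (aromatic): 1 H each → 4
  2 × C (aromatic): no H
  Total hydrogens = 12.
Molecular formula: C10H12

C10H12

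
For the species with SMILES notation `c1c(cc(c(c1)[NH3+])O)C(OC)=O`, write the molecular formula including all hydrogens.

Heavy atoms from the SMILES: 8 C, 1 N, 3 O.
Implicit hydrogens by atom environment:
  3 × C (aromatic): 1 H each → 3
  3 × C (aromatic): no H
  2 × O: no H
  1 × C: 3 H
  1 × C: no H
  1 × N (charge +1): 3 H
  1 × O: 1 H
  Total hydrogens = 10.
Net charge +1.
Molecular formula: C8H10NO3+

C8H10NO3+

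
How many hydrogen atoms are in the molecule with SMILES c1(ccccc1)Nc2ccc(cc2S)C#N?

Hydrogens are implicit in SMILES; fill each atom to its normal valence:
  8 × C (aromatic): 1 H each → 8
  4 × C (aromatic): no H
  1 × C: no H
  1 × N: 1 H
  1 × N: no H
  1 × S: 1 H
  Total hydrogens = 10.

10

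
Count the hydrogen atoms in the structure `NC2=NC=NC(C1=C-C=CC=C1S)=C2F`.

Hydrogens are implicit in SMILES; fill each atom to its normal valence:
  5 × C (aromatic): 1 H each → 5
  5 × C (aromatic): no H
  2 × N (aromatic): no H
  1 × F: no H
  1 × N: 2 H
  1 × S: 1 H
  Total hydrogens = 8.

8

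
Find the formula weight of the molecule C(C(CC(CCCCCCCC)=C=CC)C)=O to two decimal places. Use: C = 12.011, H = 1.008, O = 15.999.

Molecular formula: C16H28O.
M = 16×12.011 + 28×1.008 + 1×15.999 = 236.40 g/mol.

236.40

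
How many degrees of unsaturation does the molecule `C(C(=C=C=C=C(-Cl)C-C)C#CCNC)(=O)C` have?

Molecular formula from the SMILES: C13H14ClNO.
DoU = (2C + 2 + N − H − X)/2 = (2·13 + 2 + 1 − 14 − 1)/2 = 14/2 = 7.
(Structurally: 0 ring(s) + 7 π bond(s) = 7.)

7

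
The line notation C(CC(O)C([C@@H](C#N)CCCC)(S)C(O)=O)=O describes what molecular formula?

C11H17NO4S

Heavy atoms from the SMILES: 11 C, 1 N, 4 O, 1 S.
Implicit hydrogens by atom environment:
  4 × C: 2 H each → 8
  3 × C: 1 H each → 3
  3 × C: no H
  2 × O: 1 H each → 2
  2 × O: no H
  1 × C: 3 H
  1 × N: no H
  1 × S: 1 H
  Total hydrogens = 17.
Molecular formula: C11H17NO4S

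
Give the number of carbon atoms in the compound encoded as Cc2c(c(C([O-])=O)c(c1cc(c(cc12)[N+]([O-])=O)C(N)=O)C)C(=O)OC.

16

The symbol for carbon appears 16 times in the SMILES. Lowercase c denotes aromatic carbon and counts toward C.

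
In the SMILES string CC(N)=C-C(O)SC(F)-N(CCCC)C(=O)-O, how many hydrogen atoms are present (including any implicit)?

Hydrogens are implicit in SMILES; fill each atom to its normal valence:
  3 × C: 2 H each → 6
  3 × C: 1 H each → 3
  2 × C: 3 H each → 6
  2 × C: no H
  2 × O: 1 H each → 2
  1 × F: no H
  1 × N: 2 H
  1 × N: no H
  1 × O: no H
  1 × S: no H
  Total hydrogens = 19.

19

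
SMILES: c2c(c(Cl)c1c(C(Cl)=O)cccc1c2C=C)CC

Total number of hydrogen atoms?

12

Hydrogens are implicit in SMILES; fill each atom to its normal valence:
  6 × C (aromatic): no H
  4 × C (aromatic): 1 H each → 4
  2 × C: 2 H each → 4
  2 × Cl: no H
  1 × C: 3 H
  1 × C: 1 H
  1 × C: no H
  1 × O: no H
  Total hydrogens = 12.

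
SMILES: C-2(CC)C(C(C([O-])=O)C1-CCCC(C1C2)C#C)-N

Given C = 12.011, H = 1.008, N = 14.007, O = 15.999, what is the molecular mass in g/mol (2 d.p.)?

Molecular formula: C15H22NO2-.
M = 15×12.011 + 22×1.008 + 1×14.007 + 2×15.999 = 248.35 g/mol.

248.35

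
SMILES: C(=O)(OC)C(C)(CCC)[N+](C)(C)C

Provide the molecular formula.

Heavy atoms from the SMILES: 10 C, 1 N, 2 O.
Implicit hydrogens by atom environment:
  6 × C: 3 H each → 18
  2 × C: 2 H each → 4
  2 × C: no H
  2 × O: no H
  1 × N (charge +1): no H
  Total hydrogens = 22.
Net charge +1.
Molecular formula: C10H22NO2+

C10H22NO2+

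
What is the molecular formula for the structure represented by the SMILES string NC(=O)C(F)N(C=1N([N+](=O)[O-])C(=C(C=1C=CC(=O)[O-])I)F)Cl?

C9H5ClF2IN4O5-

Heavy atoms from the SMILES: 9 C, 1 Cl, 2 F, 1 I, 4 N, 5 O.
Implicit hydrogens by atom environment:
  4 × C (aromatic): no H
  3 × C: 1 H each → 3
  3 × O: no H
  2 × C: no H
  2 × F: no H
  2 × O (charge -1): no H
  1 × Cl: no H
  1 × I: no H
  1 × N: 2 H
  1 × N (aromatic): no H
  1 × N (charge +1): no H
  1 × N: no H
  Total hydrogens = 5.
Net charge -1.
Molecular formula: C9H5ClF2IN4O5-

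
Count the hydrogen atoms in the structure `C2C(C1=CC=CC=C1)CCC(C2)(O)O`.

16

Hydrogens are implicit in SMILES; fill each atom to its normal valence:
  5 × C (aromatic): 1 H each → 5
  4 × C: 2 H each → 8
  2 × O: 1 H each → 2
  1 × C: 1 H
  1 × C: no H
  1 × C (aromatic): no H
  Total hydrogens = 16.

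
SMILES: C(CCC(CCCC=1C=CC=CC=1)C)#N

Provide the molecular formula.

Heavy atoms from the SMILES: 14 C, 1 N.
Implicit hydrogens by atom environment:
  5 × C: 2 H each → 10
  5 × C (aromatic): 1 H each → 5
  1 × C: 3 H
  1 × C: 1 H
  1 × C: no H
  1 × C (aromatic): no H
  1 × N: no H
  Total hydrogens = 19.
Molecular formula: C14H19N

C14H19N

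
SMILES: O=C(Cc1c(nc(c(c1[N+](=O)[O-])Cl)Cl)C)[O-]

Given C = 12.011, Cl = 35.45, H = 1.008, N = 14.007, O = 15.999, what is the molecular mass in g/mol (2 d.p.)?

Molecular formula: C8H5Cl2N2O4-.
M = 8×12.011 + 2×35.45 + 5×1.008 + 2×14.007 + 4×15.999 = 264.04 g/mol.

264.04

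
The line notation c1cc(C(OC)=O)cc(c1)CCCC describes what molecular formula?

Heavy atoms from the SMILES: 12 C, 2 O.
Implicit hydrogens by atom environment:
  4 × C (aromatic): 1 H each → 4
  3 × C: 2 H each → 6
  2 × C: 3 H each → 6
  2 × C (aromatic): no H
  2 × O: no H
  1 × C: no H
  Total hydrogens = 16.
Molecular formula: C12H16O2

C12H16O2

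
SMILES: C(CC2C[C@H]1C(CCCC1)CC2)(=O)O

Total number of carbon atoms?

12

The symbol for carbon appears 12 times in the SMILES.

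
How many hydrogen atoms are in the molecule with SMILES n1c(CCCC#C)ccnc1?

Hydrogens are implicit in SMILES; fill each atom to its normal valence:
  3 × C: 2 H each → 6
  3 × C (aromatic): 1 H each → 3
  2 × N (aromatic): no H
  1 × C: 1 H
  1 × C (aromatic): no H
  1 × C: no H
  Total hydrogens = 10.

10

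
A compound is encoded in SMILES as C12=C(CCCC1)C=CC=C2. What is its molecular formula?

Heavy atoms from the SMILES: 10 C.
Implicit hydrogens by atom environment:
  4 × C: 2 H each → 8
  4 × C (aromatic): 1 H each → 4
  2 × C (aromatic): no H
  Total hydrogens = 12.
Molecular formula: C10H12

C10H12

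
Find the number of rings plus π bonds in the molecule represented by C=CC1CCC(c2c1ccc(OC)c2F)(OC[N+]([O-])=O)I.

Molecular formula from the SMILES: C14H15FINO4.
DoU = (2C + 2 + N − H − X)/2 = (2·14 + 2 + 1 − 15 − 2)/2 = 14/2 = 7.
(Structurally: 2 ring(s) + 5 π bond(s) = 7.)

7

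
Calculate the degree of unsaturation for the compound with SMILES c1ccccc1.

Molecular formula from the SMILES: C6H6.
DoU = (2C + 2 + N − H − X)/2 = (2·6 + 2 + 0 − 6 − 0)/2 = 8/2 = 4.
(Structurally: 1 ring(s) + 3 π bond(s) = 4.)

4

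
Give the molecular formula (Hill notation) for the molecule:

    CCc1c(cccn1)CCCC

Heavy atoms from the SMILES: 11 C, 1 N.
Implicit hydrogens by atom environment:
  4 × C: 2 H each → 8
  3 × C (aromatic): 1 H each → 3
  2 × C: 3 H each → 6
  2 × C (aromatic): no H
  1 × N (aromatic): no H
  Total hydrogens = 17.
Molecular formula: C11H17N

C11H17N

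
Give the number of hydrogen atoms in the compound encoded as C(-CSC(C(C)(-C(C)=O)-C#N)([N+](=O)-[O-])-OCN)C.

Hydrogens are implicit in SMILES; fill each atom to its normal valence:
  4 × C: no H
  3 × C: 3 H each → 9
  3 × C: 2 H each → 6
  3 × O: no H
  1 × N: 2 H
  1 × N: no H
  1 × N (charge +1): no H
  1 × O (charge -1): no H
  1 × S: no H
  Total hydrogens = 17.

17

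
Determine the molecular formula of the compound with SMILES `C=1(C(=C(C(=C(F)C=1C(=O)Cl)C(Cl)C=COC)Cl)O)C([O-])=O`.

Heavy atoms from the SMILES: 12 C, 3 Cl, 1 F, 5 O.
Implicit hydrogens by atom environment:
  6 × C (aromatic): no H
  3 × C: 1 H each → 3
  3 × Cl: no H
  3 × O: no H
  2 × C: no H
  1 × C: 3 H
  1 × F: no H
  1 × O: 1 H
  1 × O (charge -1): no H
  Total hydrogens = 7.
Net charge -1.
Molecular formula: C12H7Cl3FO5-

C12H7Cl3FO5-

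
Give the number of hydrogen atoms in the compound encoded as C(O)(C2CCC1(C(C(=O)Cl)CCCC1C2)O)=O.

17

Hydrogens are implicit in SMILES; fill each atom to its normal valence:
  6 × C: 2 H each → 12
  3 × C: 1 H each → 3
  3 × C: no H
  2 × O: 1 H each → 2
  2 × O: no H
  1 × Cl: no H
  Total hydrogens = 17.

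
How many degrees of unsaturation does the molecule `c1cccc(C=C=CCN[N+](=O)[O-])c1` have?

Molecular formula from the SMILES: C10H10N2O2.
DoU = (2C + 2 + N − H − X)/2 = (2·10 + 2 + 2 − 10 − 0)/2 = 14/2 = 7.
(Structurally: 1 ring(s) + 6 π bond(s) = 7.)

7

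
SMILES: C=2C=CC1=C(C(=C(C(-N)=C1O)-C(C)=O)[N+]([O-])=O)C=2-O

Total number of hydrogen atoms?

10

Hydrogens are implicit in SMILES; fill each atom to its normal valence:
  7 × C (aromatic): no H
  3 × C (aromatic): 1 H each → 3
  2 × O: 1 H each → 2
  2 × O: no H
  1 × C: 3 H
  1 × C: no H
  1 × N: 2 H
  1 × N (charge +1): no H
  1 × O (charge -1): no H
  Total hydrogens = 10.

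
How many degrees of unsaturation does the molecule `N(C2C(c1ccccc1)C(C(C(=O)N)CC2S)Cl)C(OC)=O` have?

7

Molecular formula from the SMILES: C15H19ClN2O3S.
DoU = (2C + 2 + N − H − X)/2 = (2·15 + 2 + 2 − 19 − 1)/2 = 14/2 = 7.
(Structurally: 2 ring(s) + 5 π bond(s) = 7.)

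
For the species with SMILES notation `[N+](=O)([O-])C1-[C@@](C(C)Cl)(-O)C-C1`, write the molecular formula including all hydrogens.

C6H10ClNO3

Heavy atoms from the SMILES: 6 C, 1 Cl, 1 N, 3 O.
Implicit hydrogens by atom environment:
  2 × C: 2 H each → 4
  2 × C: 1 H each → 2
  1 × C: 3 H
  1 × C: no H
  1 × Cl: no H
  1 × N (charge +1): no H
  1 × O: 1 H
  1 × O: no H
  1 × O (charge -1): no H
  Total hydrogens = 10.
Molecular formula: C6H10ClNO3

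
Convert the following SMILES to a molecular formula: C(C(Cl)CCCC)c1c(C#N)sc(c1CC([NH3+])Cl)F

Heavy atoms from the SMILES: 13 C, 2 Cl, 1 F, 2 N, 1 S.
Implicit hydrogens by atom environment:
  5 × C: 2 H each → 10
  4 × C (aromatic): no H
  2 × C: 1 H each → 2
  2 × Cl: no H
  1 × C: 3 H
  1 × C: no H
  1 × F: no H
  1 × N (charge +1): 3 H
  1 × N: no H
  1 × S (aromatic): no H
  Total hydrogens = 18.
Net charge +1.
Molecular formula: C13H18Cl2FN2S+

C13H18Cl2FN2S+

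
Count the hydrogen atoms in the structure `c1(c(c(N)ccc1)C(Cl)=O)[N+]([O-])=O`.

Hydrogens are implicit in SMILES; fill each atom to its normal valence:
  3 × C (aromatic): 1 H each → 3
  3 × C (aromatic): no H
  2 × O: no H
  1 × C: no H
  1 × Cl: no H
  1 × N: 2 H
  1 × N (charge +1): no H
  1 × O (charge -1): no H
  Total hydrogens = 5.

5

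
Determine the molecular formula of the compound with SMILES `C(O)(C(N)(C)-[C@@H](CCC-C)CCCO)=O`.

C11H23NO3

Heavy atoms from the SMILES: 11 C, 1 N, 3 O.
Implicit hydrogens by atom environment:
  6 × C: 2 H each → 12
  2 × C: 3 H each → 6
  2 × C: no H
  2 × O: 1 H each → 2
  1 × C: 1 H
  1 × N: 2 H
  1 × O: no H
  Total hydrogens = 23.
Molecular formula: C11H23NO3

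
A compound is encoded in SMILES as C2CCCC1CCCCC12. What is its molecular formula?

C10H18

Heavy atoms from the SMILES: 10 C.
Implicit hydrogens by atom environment:
  8 × C: 2 H each → 16
  2 × C: 1 H each → 2
  Total hydrogens = 18.
Molecular formula: C10H18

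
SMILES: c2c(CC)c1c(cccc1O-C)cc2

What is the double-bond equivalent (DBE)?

7

Molecular formula from the SMILES: C13H14O.
DoU = (2C + 2 + N − H − X)/2 = (2·13 + 2 + 0 − 14 − 0)/2 = 14/2 = 7.
(Structurally: 2 ring(s) + 5 π bond(s) = 7.)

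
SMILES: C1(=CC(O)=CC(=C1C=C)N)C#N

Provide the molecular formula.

C9H8N2O

Heavy atoms from the SMILES: 9 C, 2 N, 1 O.
Implicit hydrogens by atom environment:
  4 × C (aromatic): no H
  2 × C (aromatic): 1 H each → 2
  1 × C: 2 H
  1 × C: 1 H
  1 × C: no H
  1 × N: 2 H
  1 × N: no H
  1 × O: 1 H
  Total hydrogens = 8.
Molecular formula: C9H8N2O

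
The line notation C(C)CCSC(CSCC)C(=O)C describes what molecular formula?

C10H20OS2

Heavy atoms from the SMILES: 10 C, 1 O, 2 S.
Implicit hydrogens by atom environment:
  5 × C: 2 H each → 10
  3 × C: 3 H each → 9
  2 × S: no H
  1 × C: 1 H
  1 × C: no H
  1 × O: no H
  Total hydrogens = 20.
Molecular formula: C10H20OS2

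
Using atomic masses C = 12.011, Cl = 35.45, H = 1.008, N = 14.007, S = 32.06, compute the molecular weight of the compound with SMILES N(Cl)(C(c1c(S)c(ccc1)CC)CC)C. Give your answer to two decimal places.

Molecular formula: C12H18ClNS.
M = 12×12.011 + 1×35.45 + 18×1.008 + 1×14.007 + 1×32.06 = 243.79 g/mol.

243.79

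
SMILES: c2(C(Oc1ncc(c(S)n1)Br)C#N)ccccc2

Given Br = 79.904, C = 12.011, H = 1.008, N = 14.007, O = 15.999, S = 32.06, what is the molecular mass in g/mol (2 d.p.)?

322.18

Molecular formula: C12H8BrN3OS.
M = 1×79.904 + 12×12.011 + 8×1.008 + 3×14.007 + 1×15.999 + 1×32.06 = 322.18 g/mol.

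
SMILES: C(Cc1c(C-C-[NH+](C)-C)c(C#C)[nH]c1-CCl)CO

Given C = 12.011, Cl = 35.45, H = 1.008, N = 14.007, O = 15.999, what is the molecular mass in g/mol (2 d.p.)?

269.79

Molecular formula: C14H22ClN2O+.
M = 14×12.011 + 1×35.45 + 22×1.008 + 2×14.007 + 1×15.999 = 269.79 g/mol.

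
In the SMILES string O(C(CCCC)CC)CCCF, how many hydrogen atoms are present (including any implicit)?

Hydrogens are implicit in SMILES; fill each atom to its normal valence:
  7 × C: 2 H each → 14
  2 × C: 3 H each → 6
  1 × C: 1 H
  1 × F: no H
  1 × O: no H
  Total hydrogens = 21.

21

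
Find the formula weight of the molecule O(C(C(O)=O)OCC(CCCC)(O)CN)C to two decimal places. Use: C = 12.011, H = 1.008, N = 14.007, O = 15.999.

Molecular formula: C10H21NO5.
M = 10×12.011 + 21×1.008 + 1×14.007 + 5×15.999 = 235.28 g/mol.

235.28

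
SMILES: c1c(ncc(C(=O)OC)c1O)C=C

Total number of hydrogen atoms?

9

Hydrogens are implicit in SMILES; fill each atom to its normal valence:
  3 × C (aromatic): no H
  2 × C (aromatic): 1 H each → 2
  2 × O: no H
  1 × C: 3 H
  1 × C: 2 H
  1 × C: 1 H
  1 × C: no H
  1 × N (aromatic): no H
  1 × O: 1 H
  Total hydrogens = 9.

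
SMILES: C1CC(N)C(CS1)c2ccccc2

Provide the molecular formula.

C11H15NS

Heavy atoms from the SMILES: 11 C, 1 N, 1 S.
Implicit hydrogens by atom environment:
  5 × C (aromatic): 1 H each → 5
  3 × C: 2 H each → 6
  2 × C: 1 H each → 2
  1 × C (aromatic): no H
  1 × N: 2 H
  1 × S: no H
  Total hydrogens = 15.
Molecular formula: C11H15NS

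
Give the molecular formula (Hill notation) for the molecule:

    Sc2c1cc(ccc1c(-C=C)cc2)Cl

C12H9ClS

Heavy atoms from the SMILES: 12 C, 1 Cl, 1 S.
Implicit hydrogens by atom environment:
  5 × C (aromatic): 1 H each → 5
  5 × C (aromatic): no H
  1 × C: 2 H
  1 × C: 1 H
  1 × Cl: no H
  1 × S: 1 H
  Total hydrogens = 9.
Molecular formula: C12H9ClS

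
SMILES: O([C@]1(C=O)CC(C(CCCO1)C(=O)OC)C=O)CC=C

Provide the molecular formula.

C14H20O6

Heavy atoms from the SMILES: 14 C, 6 O.
Implicit hydrogens by atom environment:
  6 × C: 2 H each → 12
  6 × O: no H
  5 × C: 1 H each → 5
  2 × C: no H
  1 × C: 3 H
  Total hydrogens = 20.
Molecular formula: C14H20O6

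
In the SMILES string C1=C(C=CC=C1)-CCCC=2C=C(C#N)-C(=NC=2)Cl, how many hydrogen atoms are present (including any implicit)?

Hydrogens are implicit in SMILES; fill each atom to its normal valence:
  7 × C (aromatic): 1 H each → 7
  4 × C (aromatic): no H
  3 × C: 2 H each → 6
  1 × C: no H
  1 × Cl: no H
  1 × N (aromatic): no H
  1 × N: no H
  Total hydrogens = 13.

13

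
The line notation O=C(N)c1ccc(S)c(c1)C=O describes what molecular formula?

Heavy atoms from the SMILES: 8 C, 1 N, 2 O, 1 S.
Implicit hydrogens by atom environment:
  3 × C (aromatic): 1 H each → 3
  3 × C (aromatic): no H
  2 × O: no H
  1 × C: 1 H
  1 × C: no H
  1 × N: 2 H
  1 × S: 1 H
  Total hydrogens = 7.
Molecular formula: C8H7NO2S

C8H7NO2S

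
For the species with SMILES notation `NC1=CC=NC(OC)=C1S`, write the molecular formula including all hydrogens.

C6H8N2OS

Heavy atoms from the SMILES: 6 C, 2 N, 1 O, 1 S.
Implicit hydrogens by atom environment:
  3 × C (aromatic): no H
  2 × C (aromatic): 1 H each → 2
  1 × C: 3 H
  1 × N: 2 H
  1 × N (aromatic): no H
  1 × O: no H
  1 × S: 1 H
  Total hydrogens = 8.
Molecular formula: C6H8N2OS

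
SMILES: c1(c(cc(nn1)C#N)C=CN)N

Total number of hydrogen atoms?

7

Hydrogens are implicit in SMILES; fill each atom to its normal valence:
  3 × C (aromatic): no H
  2 × C: 1 H each → 2
  2 × N: 2 H each → 4
  2 × N (aromatic): no H
  1 × C (aromatic): 1 H
  1 × C: no H
  1 × N: no H
  Total hydrogens = 7.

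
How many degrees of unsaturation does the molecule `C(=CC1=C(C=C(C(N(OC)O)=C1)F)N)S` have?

5

Molecular formula from the SMILES: C9H11FN2O2S.
DoU = (2C + 2 + N − H − X)/2 = (2·9 + 2 + 2 − 11 − 1)/2 = 10/2 = 5.
(Structurally: 1 ring(s) + 4 π bond(s) = 5.)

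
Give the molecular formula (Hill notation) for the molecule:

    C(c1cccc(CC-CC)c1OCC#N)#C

C14H15NO

Heavy atoms from the SMILES: 14 C, 1 N, 1 O.
Implicit hydrogens by atom environment:
  4 × C: 2 H each → 8
  3 × C (aromatic): 1 H each → 3
  3 × C (aromatic): no H
  2 × C: no H
  1 × C: 3 H
  1 × C: 1 H
  1 × N: no H
  1 × O: no H
  Total hydrogens = 15.
Molecular formula: C14H15NO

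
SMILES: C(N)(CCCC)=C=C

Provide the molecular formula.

C7H13N

Heavy atoms from the SMILES: 7 C, 1 N.
Implicit hydrogens by atom environment:
  4 × C: 2 H each → 8
  2 × C: no H
  1 × C: 3 H
  1 × N: 2 H
  Total hydrogens = 13.
Molecular formula: C7H13N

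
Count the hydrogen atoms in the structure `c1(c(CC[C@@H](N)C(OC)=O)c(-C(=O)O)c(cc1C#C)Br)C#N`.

13

Hydrogens are implicit in SMILES; fill each atom to its normal valence:
  5 × C (aromatic): no H
  4 × C: no H
  3 × O: no H
  2 × C: 2 H each → 4
  2 × C: 1 H each → 2
  1 × Br: no H
  1 × C: 3 H
  1 × C (aromatic): 1 H
  1 × N: 2 H
  1 × N: no H
  1 × O: 1 H
  Total hydrogens = 13.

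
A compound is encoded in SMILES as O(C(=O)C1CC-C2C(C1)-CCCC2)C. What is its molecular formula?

C12H20O2

Heavy atoms from the SMILES: 12 C, 2 O.
Implicit hydrogens by atom environment:
  7 × C: 2 H each → 14
  3 × C: 1 H each → 3
  2 × O: no H
  1 × C: 3 H
  1 × C: no H
  Total hydrogens = 20.
Molecular formula: C12H20O2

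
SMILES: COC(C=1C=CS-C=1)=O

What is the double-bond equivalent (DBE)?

Molecular formula from the SMILES: C6H6O2S.
DoU = (2C + 2 + N − H − X)/2 = (2·6 + 2 + 0 − 6 − 0)/2 = 8/2 = 4.
(Structurally: 1 ring(s) + 3 π bond(s) = 4.)

4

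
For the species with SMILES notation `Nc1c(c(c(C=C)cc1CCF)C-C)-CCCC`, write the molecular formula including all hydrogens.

C16H24FN

Heavy atoms from the SMILES: 16 C, 1 F, 1 N.
Implicit hydrogens by atom environment:
  7 × C: 2 H each → 14
  5 × C (aromatic): no H
  2 × C: 3 H each → 6
  1 × C (aromatic): 1 H
  1 × C: 1 H
  1 × F: no H
  1 × N: 2 H
  Total hydrogens = 24.
Molecular formula: C16H24FN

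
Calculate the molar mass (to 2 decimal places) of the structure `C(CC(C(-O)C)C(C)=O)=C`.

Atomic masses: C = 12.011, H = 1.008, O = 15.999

142.20

Molecular formula: C8H14O2.
M = 8×12.011 + 14×1.008 + 2×15.999 = 142.20 g/mol.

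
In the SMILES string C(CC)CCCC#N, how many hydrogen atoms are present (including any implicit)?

13

Hydrogens are implicit in SMILES; fill each atom to its normal valence:
  5 × C: 2 H each → 10
  1 × C: 3 H
  1 × C: no H
  1 × N: no H
  Total hydrogens = 13.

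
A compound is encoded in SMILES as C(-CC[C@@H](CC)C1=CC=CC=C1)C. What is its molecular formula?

Heavy atoms from the SMILES: 13 C.
Implicit hydrogens by atom environment:
  5 × C (aromatic): 1 H each → 5
  4 × C: 2 H each → 8
  2 × C: 3 H each → 6
  1 × C: 1 H
  1 × C (aromatic): no H
  Total hydrogens = 20.
Molecular formula: C13H20

C13H20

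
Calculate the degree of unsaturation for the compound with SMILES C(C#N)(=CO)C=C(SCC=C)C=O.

Molecular formula from the SMILES: C9H9NO2S.
DoU = (2C + 2 + N − H − X)/2 = (2·9 + 2 + 1 − 9 − 0)/2 = 12/2 = 6.
(Structurally: 0 ring(s) + 6 π bond(s) = 6.)

6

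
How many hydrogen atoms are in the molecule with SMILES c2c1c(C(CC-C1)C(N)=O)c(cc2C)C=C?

Hydrogens are implicit in SMILES; fill each atom to its normal valence:
  4 × C: 2 H each → 8
  4 × C (aromatic): no H
  2 × C (aromatic): 1 H each → 2
  2 × C: 1 H each → 2
  1 × C: 3 H
  1 × C: no H
  1 × N: 2 H
  1 × O: no H
  Total hydrogens = 17.

17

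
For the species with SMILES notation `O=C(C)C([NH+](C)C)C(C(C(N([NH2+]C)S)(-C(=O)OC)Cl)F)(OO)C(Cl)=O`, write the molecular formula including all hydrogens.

[C12H22Cl2FN3O6S]2+

Heavy atoms from the SMILES: 12 C, 2 Cl, 1 F, 3 N, 6 O, 1 S.
Implicit hydrogens by atom environment:
  5 × C: 3 H each → 15
  5 × C: no H
  5 × O: no H
  2 × C: 1 H each → 2
  2 × Cl: no H
  1 × F: no H
  1 × N (charge +1): 2 H
  1 × N (charge +1): 1 H
  1 × N: no H
  1 × O: 1 H
  1 × S: 1 H
  Total hydrogens = 22.
Net charge +2.
Molecular formula: [C12H22Cl2FN3O6S]2+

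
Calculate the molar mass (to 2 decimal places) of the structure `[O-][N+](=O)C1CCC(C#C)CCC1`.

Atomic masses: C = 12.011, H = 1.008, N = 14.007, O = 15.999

167.21

Molecular formula: C9H13NO2.
M = 9×12.011 + 13×1.008 + 1×14.007 + 2×15.999 = 167.21 g/mol.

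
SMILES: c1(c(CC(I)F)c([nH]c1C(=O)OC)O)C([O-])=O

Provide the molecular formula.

Heavy atoms from the SMILES: 9 C, 1 F, 1 I, 1 N, 5 O.
Implicit hydrogens by atom environment:
  4 × C (aromatic): no H
  3 × O: no H
  2 × C: no H
  1 × C: 3 H
  1 × C: 2 H
  1 × C: 1 H
  1 × F: no H
  1 × I: no H
  1 × N (aromatic): 1 H
  1 × O: 1 H
  1 × O (charge -1): no H
  Total hydrogens = 8.
Net charge -1.
Molecular formula: C9H8FINO5-

C9H8FINO5-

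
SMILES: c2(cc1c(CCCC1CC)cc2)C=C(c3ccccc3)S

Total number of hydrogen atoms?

22

Hydrogens are implicit in SMILES; fill each atom to its normal valence:
  8 × C (aromatic): 1 H each → 8
  4 × C: 2 H each → 8
  4 × C (aromatic): no H
  2 × C: 1 H each → 2
  1 × C: 3 H
  1 × C: no H
  1 × S: 1 H
  Total hydrogens = 22.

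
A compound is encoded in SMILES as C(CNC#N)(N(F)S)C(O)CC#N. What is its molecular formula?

Heavy atoms from the SMILES: 6 C, 1 F, 4 N, 1 O, 1 S.
Implicit hydrogens by atom environment:
  3 × N: no H
  2 × C: 2 H each → 4
  2 × C: 1 H each → 2
  2 × C: no H
  1 × F: no H
  1 × N: 1 H
  1 × O: 1 H
  1 × S: 1 H
  Total hydrogens = 9.
Molecular formula: C6H9FN4OS

C6H9FN4OS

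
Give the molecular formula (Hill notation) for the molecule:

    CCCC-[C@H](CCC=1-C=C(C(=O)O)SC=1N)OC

C13H21NO3S

Heavy atoms from the SMILES: 13 C, 1 N, 3 O, 1 S.
Implicit hydrogens by atom environment:
  5 × C: 2 H each → 10
  3 × C (aromatic): no H
  2 × C: 3 H each → 6
  2 × O: no H
  1 × C (aromatic): 1 H
  1 × C: 1 H
  1 × C: no H
  1 × N: 2 H
  1 × O: 1 H
  1 × S (aromatic): no H
  Total hydrogens = 21.
Molecular formula: C13H21NO3S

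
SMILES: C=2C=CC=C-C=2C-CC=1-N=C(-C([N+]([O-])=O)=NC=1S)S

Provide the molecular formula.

C12H11N3O2S2

Heavy atoms from the SMILES: 12 C, 3 N, 2 O, 2 S.
Implicit hydrogens by atom environment:
  5 × C (aromatic): 1 H each → 5
  5 × C (aromatic): no H
  2 × C: 2 H each → 4
  2 × N (aromatic): no H
  2 × S: 1 H each → 2
  1 × N (charge +1): no H
  1 × O: no H
  1 × O (charge -1): no H
  Total hydrogens = 11.
Molecular formula: C12H11N3O2S2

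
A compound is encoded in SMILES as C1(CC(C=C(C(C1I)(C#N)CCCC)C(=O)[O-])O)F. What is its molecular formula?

Heavy atoms from the SMILES: 13 C, 1 F, 1 I, 1 N, 3 O.
Implicit hydrogens by atom environment:
  4 × C: 2 H each → 8
  4 × C: 1 H each → 4
  4 × C: no H
  1 × C: 3 H
  1 × F: no H
  1 × I: no H
  1 × N: no H
  1 × O: 1 H
  1 × O: no H
  1 × O (charge -1): no H
  Total hydrogens = 16.
Net charge -1.
Molecular formula: C13H16FINO3-

C13H16FINO3-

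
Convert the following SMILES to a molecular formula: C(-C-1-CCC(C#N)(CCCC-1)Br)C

C11H18BrN

Heavy atoms from the SMILES: 1 Br, 11 C, 1 N.
Implicit hydrogens by atom environment:
  7 × C: 2 H each → 14
  2 × C: no H
  1 × Br: no H
  1 × C: 3 H
  1 × C: 1 H
  1 × N: no H
  Total hydrogens = 18.
Molecular formula: C11H18BrN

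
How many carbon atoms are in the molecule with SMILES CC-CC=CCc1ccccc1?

12

The symbol for carbon appears 12 times in the SMILES. Lowercase c denotes aromatic carbon and counts toward C.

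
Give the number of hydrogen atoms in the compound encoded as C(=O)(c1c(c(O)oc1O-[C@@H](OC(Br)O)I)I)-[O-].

Hydrogens are implicit in SMILES; fill each atom to its normal valence:
  4 × C (aromatic): no H
  3 × O: no H
  2 × C: 1 H each → 2
  2 × I: no H
  2 × O: 1 H each → 2
  1 × Br: no H
  1 × C: no H
  1 × O (aromatic): no H
  1 × O (charge -1): no H
  Total hydrogens = 4.

4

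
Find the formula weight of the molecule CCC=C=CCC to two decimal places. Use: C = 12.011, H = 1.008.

Molecular formula: C7H12.
M = 7×12.011 + 12×1.008 = 96.17 g/mol.

96.17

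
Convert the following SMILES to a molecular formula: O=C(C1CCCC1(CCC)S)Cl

Heavy atoms from the SMILES: 9 C, 1 Cl, 1 O, 1 S.
Implicit hydrogens by atom environment:
  5 × C: 2 H each → 10
  2 × C: no H
  1 × C: 3 H
  1 × C: 1 H
  1 × Cl: no H
  1 × O: no H
  1 × S: 1 H
  Total hydrogens = 15.
Molecular formula: C9H15ClOS

C9H15ClOS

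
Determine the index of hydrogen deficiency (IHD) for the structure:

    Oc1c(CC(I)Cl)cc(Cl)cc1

4

Molecular formula from the SMILES: C8H7Cl2IO.
DoU = (2C + 2 + N − H − X)/2 = (2·8 + 2 + 0 − 7 − 3)/2 = 8/2 = 4.
(Structurally: 1 ring(s) + 3 π bond(s) = 4.)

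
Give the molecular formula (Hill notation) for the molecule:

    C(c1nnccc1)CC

C7H10N2

Heavy atoms from the SMILES: 7 C, 2 N.
Implicit hydrogens by atom environment:
  3 × C (aromatic): 1 H each → 3
  2 × C: 2 H each → 4
  2 × N (aromatic): no H
  1 × C: 3 H
  1 × C (aromatic): no H
  Total hydrogens = 10.
Molecular formula: C7H10N2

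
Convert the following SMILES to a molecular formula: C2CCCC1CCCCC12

Heavy atoms from the SMILES: 10 C.
Implicit hydrogens by atom environment:
  8 × C: 2 H each → 16
  2 × C: 1 H each → 2
  Total hydrogens = 18.
Molecular formula: C10H18

C10H18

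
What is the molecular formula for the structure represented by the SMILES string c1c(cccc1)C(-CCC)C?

C11H16

Heavy atoms from the SMILES: 11 C.
Implicit hydrogens by atom environment:
  5 × C (aromatic): 1 H each → 5
  2 × C: 3 H each → 6
  2 × C: 2 H each → 4
  1 × C: 1 H
  1 × C (aromatic): no H
  Total hydrogens = 16.
Molecular formula: C11H16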